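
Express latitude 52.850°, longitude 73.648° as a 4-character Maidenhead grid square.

Add 180° to longitude and 90° to latitude: 253.65, 142.85.
Field (20°×10°, letters A–R): 253.65/20 → 12 → M, 142.85/10 → 14 → O; chars MO.
Square (2°×1°, digits 0–9): 13.65/2 → 6, 2.85/1 → 2; chars 62.

MO62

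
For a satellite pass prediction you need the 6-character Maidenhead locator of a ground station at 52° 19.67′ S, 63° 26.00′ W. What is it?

FD87gq

Offset from 180°W / 90°S: lon 116.5667°, lat 37.6722°.
Field: 116.5667/20 → 5 → F, 37.6722/10 → 3 → D; chars FD.
Square: 16.5667/2 → 8, 7.6722/1 → 7; chars 87.
Subsquare: 0.5667/0.0833333 → 6 → g, 0.6722/0.0416667 → 16 → q; chars gq.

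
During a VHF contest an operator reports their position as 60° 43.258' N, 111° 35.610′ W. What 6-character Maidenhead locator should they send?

Add 180° to longitude and 90° to latitude: 68.4065, 150.7210.
Field: lon ⌊68.4065/20⌋ = 3 → D; lat ⌊150.7210/10⌋ = 15 → P.
Square: lon ⌊8.4065/2⌋ = 4; lat ⌊0.7210/1⌋ = 0.
Subsquare: lon ⌊0.4065/0.0833333⌋ = 4 → e; lat ⌊0.7210/0.0416667⌋ = 17 → r.

DP40er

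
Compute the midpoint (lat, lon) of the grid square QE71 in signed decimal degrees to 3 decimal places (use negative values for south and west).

-48.500, 155.000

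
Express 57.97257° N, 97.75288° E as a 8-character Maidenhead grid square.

Offset from 180°W / 90°S: lon 277.75288°, lat 147.97257°.
Field (20°×10°, letters A–R): 277.75288/20 → 13 → N, 147.97257/10 → 14 → O; chars NO.
Square (2°×1°, digits 0–9): 17.75288/2 → 8, 7.97257/1 → 7; chars 87.
Subsquare (5′×2.5′, letters a–x): 1.75288/0.0833333 → 21 → v, 0.97257/0.0416667 → 23 → x; chars vx.
Extended square (30″×15″, digits 0–9): 0.00288/0.00833333 → 0, 0.01424/0.00416667 → 3; chars 03.

NO87vx03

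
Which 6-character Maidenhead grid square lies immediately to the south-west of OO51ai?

OO41xh

Longitude subsquare a = 0; −1 → -1, wraps to 23 = x, carry into square.
Longitude square 5; −1 → 4.
Latitude subsquare i = 8; −1 → 7 = h.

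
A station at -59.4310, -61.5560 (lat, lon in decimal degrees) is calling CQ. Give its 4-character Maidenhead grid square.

Add 180° to longitude and 90° to latitude: 118.44, 30.57.
Field: 118.44/20 → 5 → F, 30.57/10 → 3 → D; chars FD.
Square: 18.44/2 → 9, 0.57/1 → 0; chars 90.

FD90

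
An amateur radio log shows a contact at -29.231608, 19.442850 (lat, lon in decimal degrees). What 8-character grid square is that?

Shift to the Maidenhead origin (180°W, 90°S): lon 199.44285, lat 60.76839.
Field: 199.44285/20 → 9 → J, 60.76839/10 → 6 → G; chars JG.
Square: 19.44285/2 → 9, 0.76839/1 → 0; chars 90.
Subsquare: 1.44285/0.0833333 → 17 → r, 0.76839/0.0416667 → 18 → s; chars rs.
Extended square: 0.02618/0.00833333 → 3, 0.01839/0.00416667 → 4; chars 34.

JG90rs34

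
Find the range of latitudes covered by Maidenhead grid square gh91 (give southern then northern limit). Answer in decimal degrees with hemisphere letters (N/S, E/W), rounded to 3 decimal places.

Field G=6, H=7: +6·20° lon, +7·10° lat → SW at lon -60°, lat -20°.
Square 9, 1: +9·2° lon, +1·1° lat → SW at lon -42°, lat -19°.
Cell spans 2° lon × 1° lat.
south 19.000° S, north 18.000° S.

19.000° S, 18.000° S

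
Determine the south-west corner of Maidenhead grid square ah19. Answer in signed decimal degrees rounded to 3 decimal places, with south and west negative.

-11.000, -178.000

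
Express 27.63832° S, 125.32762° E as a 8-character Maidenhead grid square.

Add 180° to longitude and 90° to latitude: 305.32762, 62.36168.
Field: lon ⌊305.32762/20⌋ = 15 → P; lat ⌊62.36168/10⌋ = 6 → G.
Square: lon ⌊5.32762/2⌋ = 2; lat ⌊2.36168/1⌋ = 2.
Subsquare: lon ⌊1.32762/0.0833333⌋ = 15 → p; lat ⌊0.36168/0.0416667⌋ = 8 → i.
Extended square: lon ⌊0.07762/0.00833333⌋ = 9; lat ⌊0.02835/0.00416667⌋ = 6.

PG22pi96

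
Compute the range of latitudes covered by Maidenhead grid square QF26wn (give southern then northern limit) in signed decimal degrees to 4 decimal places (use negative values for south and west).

-33.4583, -33.4167

Field Q=16, F=5: +16·20° lon, +5·10° lat → SW at lon 140°, lat -40°.
Square 2, 6: +2·2° lon, +6·1° lat → SW at lon 144°, lat -34°.
Subsquare w=22, n=13: +22·0.0833333° lon, +13·0.0416667° lat → SW at lon 145.833°, lat -33.4583°.
Cell spans 0.0833333° lon × 0.0416667° lat.
south -33.4583, north -33.4167.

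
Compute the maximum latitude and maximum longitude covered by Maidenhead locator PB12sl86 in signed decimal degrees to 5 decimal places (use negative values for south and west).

Field P=15, B=1: +15·20° lon, +1·10° lat → SW at lon 120°, lat -80°.
Square 1, 2: +1·2° lon, +2·1° lat → SW at lon 122°, lat -78°.
Subsquare s=18, l=11: +18·0.0833333° lon, +11·0.0416667° lat → SW at lon 123.5°, lat -77.5417°.
Extended square 8, 6: +8·0.00833333° lon, +6·0.00416667° lat → SW at lon 123.567°, lat -77.5167°.
Cell spans 0.00833333° lon × 0.00416667° lat. NE corner is SW corner plus one full cell.
latitude -77.51250, longitude 123.57500.

-77.51250, 123.57500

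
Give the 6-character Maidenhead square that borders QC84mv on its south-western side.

QC84lu

Longitude subsquare m = 12; −1 → 11 = l.
Latitude subsquare v = 21; −1 → 20 = u.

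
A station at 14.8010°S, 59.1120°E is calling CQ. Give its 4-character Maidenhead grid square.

Shift to the Maidenhead origin (180°W, 90°S): lon 239.11, lat 75.20.
Field: lon ⌊239.11/20⌋ = 11 → L; lat ⌊75.20/10⌋ = 7 → H.
Square: lon ⌊19.11/2⌋ = 9; lat ⌊5.20/1⌋ = 5.

LH95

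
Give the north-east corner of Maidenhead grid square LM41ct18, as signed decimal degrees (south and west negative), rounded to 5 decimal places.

Field L=11, M=12: +11·20° lon, +12·10° lat → SW at lon 40°, lat 30°.
Square 4, 1: +4·2° lon, +1·1° lat → SW at lon 48°, lat 31°.
Subsquare c=2, t=19: +2·0.0833333° lon, +19·0.0416667° lat → SW at lon 48.1667°, lat 31.7917°.
Extended square 1, 8: +1·0.00833333° lon, +8·0.00416667° lat → SW at lon 48.175°, lat 31.825°.
Cell spans 0.00833333° lon × 0.00416667° lat. NE corner is SW corner plus one full cell.
latitude 31.82917, longitude 48.18333.

31.82917, 48.18333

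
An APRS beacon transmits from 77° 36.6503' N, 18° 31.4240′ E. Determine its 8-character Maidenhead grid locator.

JQ97go26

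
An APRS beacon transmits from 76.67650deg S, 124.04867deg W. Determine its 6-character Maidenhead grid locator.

CB73xh

Offset from 180°W / 90°S: lon 55.9513°, lat 13.3235°.
Field: 55.9513/20 → 2 → C, 13.3235/10 → 1 → B; chars CB.
Square: 15.9513/2 → 7, 3.3235/1 → 3; chars 73.
Subsquare: 1.9513/0.0833333 → 23 → x, 0.3235/0.0416667 → 7 → h; chars xh.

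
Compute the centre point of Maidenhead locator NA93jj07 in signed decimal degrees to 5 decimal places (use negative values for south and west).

-86.59375, 98.75417

Field N=13, A=0: +13·20° lon, +0·10° lat → SW at lon 80°, lat -90°.
Square 9, 3: +9·2° lon, +3·1° lat → SW at lon 98°, lat -87°.
Subsquare j=9, j=9: +9·0.0833333° lon, +9·0.0416667° lat → SW at lon 98.75°, lat -86.625°.
Extended square 0, 7: +0·0.00833333° lon, +7·0.00416667° lat → SW at lon 98.75°, lat -86.5958°.
Cell spans 0.00833333° lon × 0.00416667° lat. Centre is SW corner plus half of each.
latitude -86.59375, longitude 98.75417.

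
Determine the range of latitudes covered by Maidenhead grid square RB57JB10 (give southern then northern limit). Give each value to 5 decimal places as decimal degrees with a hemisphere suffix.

72.95833° S, 72.95417° S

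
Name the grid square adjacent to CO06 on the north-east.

CO17

Longitude square 0; +1 → 1.
Latitude square 6; +1 → 7.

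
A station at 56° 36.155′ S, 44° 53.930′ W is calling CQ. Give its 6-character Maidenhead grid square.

GD73nj

Shift to the Maidenhead origin (180°W, 90°S): lon 135.1012, lat 33.3974.
Field: lon ⌊135.1012/20⌋ = 6 → G; lat ⌊33.3974/10⌋ = 3 → D.
Square: lon ⌊15.1012/2⌋ = 7; lat ⌊3.3974/1⌋ = 3.
Subsquare: lon ⌊1.1012/0.0833333⌋ = 13 → n; lat ⌊0.3974/0.0416667⌋ = 9 → j.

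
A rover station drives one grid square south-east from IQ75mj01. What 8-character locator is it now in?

Longitude extended square 0; +1 → 1.
Latitude extended square 1; −1 → 0.

IQ75mj10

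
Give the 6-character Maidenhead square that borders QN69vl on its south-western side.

QN69uk

Longitude subsquare v = 21; −1 → 20 = u.
Latitude subsquare l = 11; −1 → 10 = k.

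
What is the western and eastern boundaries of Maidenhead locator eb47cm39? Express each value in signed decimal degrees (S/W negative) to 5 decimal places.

Field E=4, B=1: +4·20° lon, +1·10° lat → SW at lon -100°, lat -80°.
Square 4, 7: +4·2° lon, +7·1° lat → SW at lon -92°, lat -73°.
Subsquare c=2, m=12: +2·0.0833333° lon, +12·0.0416667° lat → SW at lon -91.8333°, lat -72.5°.
Extended square 3, 9: +3·0.00833333° lon, +9·0.00416667° lat → SW at lon -91.8083°, lat -72.4625°.
Cell spans 0.00833333° lon × 0.00416667° lat.
west -91.80833, east -91.80000.

-91.80833, -91.80000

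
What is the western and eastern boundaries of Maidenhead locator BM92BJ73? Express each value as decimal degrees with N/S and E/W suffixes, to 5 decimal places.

Field B=1, M=12: +1·20° lon, +12·10° lat → SW at lon -160°, lat 30°.
Square 9, 2: +9·2° lon, +2·1° lat → SW at lon -142°, lat 32°.
Subsquare b=1, j=9: +1·0.0833333° lon, +9·0.0416667° lat → SW at lon -141.917°, lat 32.375°.
Extended square 7, 3: +7·0.00833333° lon, +3·0.00416667° lat → SW at lon -141.858°, lat 32.3875°.
Cell spans 0.00833333° lon × 0.00416667° lat.
west 141.85833° W, east 141.85000° W.

141.85833° W, 141.85000° W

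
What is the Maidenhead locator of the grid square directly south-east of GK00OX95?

GK00px04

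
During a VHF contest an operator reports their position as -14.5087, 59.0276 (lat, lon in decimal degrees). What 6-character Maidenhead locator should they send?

Offset from 180°W / 90°S: lon 239.0276°, lat 75.4913°.
Field (20°×10°, letters A–R): 239.0276/20 → 11 → L, 75.4913/10 → 7 → H; chars LH.
Square (2°×1°, digits 0–9): 19.0276/2 → 9, 5.4913/1 → 5; chars 95.
Subsquare (5′×2.5′, letters a–x): 1.0276/0.0833333 → 12 → m, 0.4913/0.0416667 → 11 → l; chars ml.

LH95ml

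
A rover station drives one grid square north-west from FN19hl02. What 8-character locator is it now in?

FN19gl93

Longitude extended square 0; −1 → -1, wraps to 9, carry into subsquare.
Longitude subsquare h = 7; −1 → 6 = g.
Latitude extended square 2; +1 → 3.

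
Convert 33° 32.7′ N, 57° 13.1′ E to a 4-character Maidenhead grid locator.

Offset from 180°W / 90°S: lon 237.22°, lat 123.55°.
Field: lon ⌊237.22/20⌋ = 11 → L; lat ⌊123.55/10⌋ = 12 → M.
Square: lon ⌊17.22/2⌋ = 8; lat ⌊3.55/1⌋ = 3.

LM83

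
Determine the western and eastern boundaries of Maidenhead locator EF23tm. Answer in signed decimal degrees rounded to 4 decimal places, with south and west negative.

Field E=4, F=5: +4·20° lon, +5·10° lat → SW at lon -100°, lat -40°.
Square 2, 3: +2·2° lon, +3·1° lat → SW at lon -96°, lat -37°.
Subsquare t=19, m=12: +19·0.0833333° lon, +12·0.0416667° lat → SW at lon -94.4167°, lat -36.5°.
Cell spans 0.0833333° lon × 0.0416667° lat.
west -94.4167, east -94.3333.

-94.4167, -94.3333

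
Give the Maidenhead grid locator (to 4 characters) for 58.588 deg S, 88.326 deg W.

ED51

Shift to the Maidenhead origin (180°W, 90°S): lon 91.67, lat 31.41.
Field: 91.67/20 → 4 → E, 31.41/10 → 3 → D; chars ED.
Square: 11.67/2 → 5, 1.41/1 → 1; chars 51.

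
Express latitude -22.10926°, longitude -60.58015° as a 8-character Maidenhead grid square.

FG97rv03

Shift to the Maidenhead origin (180°W, 90°S): lon 119.41985, lat 67.89074.
Field: lon ⌊119.41985/20⌋ = 5 → F; lat ⌊67.89074/10⌋ = 6 → G.
Square: lon ⌊19.41985/2⌋ = 9; lat ⌊7.89074/1⌋ = 7.
Subsquare: lon ⌊1.41985/0.0833333⌋ = 17 → r; lat ⌊0.89074/0.0416667⌋ = 21 → v.
Extended square: lon ⌊0.00318/0.00833333⌋ = 0; lat ⌊0.01574/0.00416667⌋ = 3.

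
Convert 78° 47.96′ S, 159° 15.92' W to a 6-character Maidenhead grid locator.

Shift to the Maidenhead origin (180°W, 90°S): lon 20.7347, lat 11.2007.
Field (20°×10°, letters A–R): 20.7347/20 → 1 → B, 11.2007/10 → 1 → B; chars BB.
Square (2°×1°, digits 0–9): 0.7347/2 → 0, 1.2007/1 → 1; chars 01.
Subsquare (5′×2.5′, letters a–x): 0.7347/0.0833333 → 8 → i, 0.2007/0.0416667 → 4 → e; chars ie.

BB01ie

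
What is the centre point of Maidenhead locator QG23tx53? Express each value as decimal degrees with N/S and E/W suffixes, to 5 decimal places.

Field Q=16, G=6: +16·20° lon, +6·10° lat → SW at lon 140°, lat -30°.
Square 2, 3: +2·2° lon, +3·1° lat → SW at lon 144°, lat -27°.
Subsquare t=19, x=23: +19·0.0833333° lon, +23·0.0416667° lat → SW at lon 145.583°, lat -26.0417°.
Extended square 5, 3: +5·0.00833333° lon, +3·0.00416667° lat → SW at lon 145.625°, lat -26.0292°.
Cell spans 0.00833333° lon × 0.00416667° lat. Centre is SW corner plus half of each.
latitude 26.02708° S, longitude 145.62917° E.

26.02708° S, 145.62917° E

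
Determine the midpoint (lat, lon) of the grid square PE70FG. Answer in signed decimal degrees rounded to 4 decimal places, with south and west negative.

Field P=15, E=4: +15·20° lon, +4·10° lat → SW at lon 120°, lat -50°.
Square 7, 0: +7·2° lon, +0·1° lat → SW at lon 134°, lat -50°.
Subsquare f=5, g=6: +5·0.0833333° lon, +6·0.0416667° lat → SW at lon 134.417°, lat -49.75°.
Cell spans 0.0833333° lon × 0.0416667° lat. Centre is SW corner plus half of each.
latitude -49.7292, longitude 134.4583.

-49.7292, 134.4583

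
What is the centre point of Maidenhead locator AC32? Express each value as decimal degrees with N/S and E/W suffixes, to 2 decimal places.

67.50° S, 173.00° W

Field A=0, C=2: +0·20° lon, +2·10° lat → SW at lon -180°, lat -70°.
Square 3, 2: +3·2° lon, +2·1° lat → SW at lon -174°, lat -68°.
Cell spans 2° lon × 1° lat. Centre is SW corner plus half of each.
latitude 67.50° S, longitude 173.00° W.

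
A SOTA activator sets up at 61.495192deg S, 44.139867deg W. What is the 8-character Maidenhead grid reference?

GC78wm31

Offset from 180°W / 90°S: lon 135.86013°, lat 28.50481°.
Field: lon ⌊135.86013/20⌋ = 6 → G; lat ⌊28.50481/10⌋ = 2 → C.
Square: lon ⌊15.86013/2⌋ = 7; lat ⌊8.50481/1⌋ = 8.
Subsquare: lon ⌊1.86013/0.0833333⌋ = 22 → w; lat ⌊0.50481/0.0416667⌋ = 12 → m.
Extended square: lon ⌊0.02680/0.00833333⌋ = 3; lat ⌊0.00481/0.00416667⌋ = 1.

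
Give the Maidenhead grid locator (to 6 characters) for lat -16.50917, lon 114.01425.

Offset from 180°W / 90°S: lon 294.0143°, lat 73.4908°.
Field: 294.0143/20 → 14 → O, 73.4908/10 → 7 → H; chars OH.
Square: 14.0143/2 → 7, 3.4908/1 → 3; chars 73.
Subsquare: 0.0143/0.0833333 → 0 → a, 0.4908/0.0416667 → 11 → l; chars al.

OH73al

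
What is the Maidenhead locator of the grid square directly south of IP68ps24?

IP68ps23

Latitude extended square 4; −1 → 3.
The longitude characters are unchanged.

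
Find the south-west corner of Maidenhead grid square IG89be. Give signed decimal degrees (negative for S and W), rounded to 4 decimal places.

-20.8333, -3.9167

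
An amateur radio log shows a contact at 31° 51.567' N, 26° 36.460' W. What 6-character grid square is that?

HM61qu

Shift to the Maidenhead origin (180°W, 90°S): lon 153.3923, lat 121.8594.
Field: 153.3923/20 → 7 → H, 121.8594/10 → 12 → M; chars HM.
Square: 13.3923/2 → 6, 1.8594/1 → 1; chars 61.
Subsquare: 1.3923/0.0833333 → 16 → q, 0.8594/0.0416667 → 20 → u; chars qu.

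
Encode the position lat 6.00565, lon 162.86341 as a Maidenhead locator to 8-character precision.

Offset from 180°W / 90°S: lon 342.86341°, lat 96.00565°.
Field (20°×10°, letters A–R): 342.86341/20 → 17 → R, 96.00565/10 → 9 → J; chars RJ.
Square (2°×1°, digits 0–9): 2.86341/2 → 1, 6.00565/1 → 6; chars 16.
Subsquare (5′×2.5′, letters a–x): 0.86341/0.0833333 → 10 → k, 0.00565/0.0416667 → 0 → a; chars ka.
Extended square (30″×15″, digits 0–9): 0.03008/0.00833333 → 3, 0.00565/0.00416667 → 1; chars 31.

RJ16ka31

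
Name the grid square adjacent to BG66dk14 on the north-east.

Longitude extended square 1; +1 → 2.
Latitude extended square 4; +1 → 5.

BG66dk25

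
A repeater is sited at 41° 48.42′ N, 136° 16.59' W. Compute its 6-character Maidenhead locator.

CN11ut

Offset from 180°W / 90°S: lon 43.7235°, lat 131.8070°.
Field: lon ⌊43.7235/20⌋ = 2 → C; lat ⌊131.8070/10⌋ = 13 → N.
Square: lon ⌊3.7235/2⌋ = 1; lat ⌊1.8070/1⌋ = 1.
Subsquare: lon ⌊1.7235/0.0833333⌋ = 20 → u; lat ⌊0.8070/0.0416667⌋ = 19 → t.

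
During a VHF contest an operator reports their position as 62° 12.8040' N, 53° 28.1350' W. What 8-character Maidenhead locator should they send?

GP32gf31

Shift to the Maidenhead origin (180°W, 90°S): lon 126.53108, lat 152.21340.
Field (20°×10°, letters A–R): 126.53108/20 → 6 → G, 152.21340/10 → 15 → P; chars GP.
Square (2°×1°, digits 0–9): 6.53108/2 → 3, 2.21340/1 → 2; chars 32.
Subsquare (5′×2.5′, letters a–x): 0.53108/0.0833333 → 6 → g, 0.21340/0.0416667 → 5 → f; chars gf.
Extended square (30″×15″, digits 0–9): 0.03108/0.00833333 → 3, 0.00507/0.00416667 → 1; chars 31.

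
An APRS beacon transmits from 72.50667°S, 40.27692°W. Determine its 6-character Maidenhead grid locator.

Offset from 180°W / 90°S: lon 139.7231°, lat 17.4933°.
Field (20°×10°, letters A–R): 139.7231/20 → 6 → G, 17.4933/10 → 1 → B; chars GB.
Square (2°×1°, digits 0–9): 19.7231/2 → 9, 7.4933/1 → 7; chars 97.
Subsquare (5′×2.5′, letters a–x): 1.7231/0.0833333 → 20 → u, 0.4933/0.0416667 → 11 → l; chars ul.

GB97ul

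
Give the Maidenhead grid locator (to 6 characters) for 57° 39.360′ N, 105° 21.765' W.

DO77hp

Add 180° to longitude and 90° to latitude: 74.6372, 147.6560.
Field (20°×10°, letters A–R): lon ⌊74.6372/20⌋ = 3 → D; lat ⌊147.6560/10⌋ = 14 → O.
Square (2°×1°, digits 0–9): lon ⌊14.6372/2⌋ = 7; lat ⌊7.6560/1⌋ = 7.
Subsquare (5′×2.5′, letters a–x): lon ⌊0.6372/0.0833333⌋ = 7 → h; lat ⌊0.6560/0.0416667⌋ = 15 → p.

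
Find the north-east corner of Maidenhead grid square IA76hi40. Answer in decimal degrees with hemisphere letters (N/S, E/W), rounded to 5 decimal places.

Field I=8, A=0: +8·20° lon, +0·10° lat → SW at lon -20°, lat -90°.
Square 7, 6: +7·2° lon, +6·1° lat → SW at lon -6°, lat -84°.
Subsquare h=7, i=8: +7·0.0833333° lon, +8·0.0416667° lat → SW at lon -5.41667°, lat -83.6667°.
Extended square 4, 0: +4·0.00833333° lon, +0·0.00416667° lat → SW at lon -5.38333°, lat -83.6667°.
Cell spans 0.00833333° lon × 0.00416667° lat. NE corner is SW corner plus one full cell.
latitude 83.66250° S, longitude 5.37500° W.

83.66250° S, 5.37500° W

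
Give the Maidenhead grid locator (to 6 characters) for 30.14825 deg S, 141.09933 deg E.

Add 180° to longitude and 90° to latitude: 321.0993, 59.8517.
Field: lon ⌊321.0993/20⌋ = 16 → Q; lat ⌊59.8517/10⌋ = 5 → F.
Square: lon ⌊1.0993/2⌋ = 0; lat ⌊9.8517/1⌋ = 9.
Subsquare: lon ⌊1.0993/0.0833333⌋ = 13 → n; lat ⌊0.8517/0.0416667⌋ = 20 → u.

QF09nu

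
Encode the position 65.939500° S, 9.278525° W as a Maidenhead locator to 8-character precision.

IC54ib64

Offset from 180°W / 90°S: lon 170.72147°, lat 24.06050°.
Field: 170.72147/20 → 8 → I, 24.06050/10 → 2 → C; chars IC.
Square: 10.72147/2 → 5, 4.06050/1 → 4; chars 54.
Subsquare: 0.72147/0.0833333 → 8 → i, 0.06050/0.0416667 → 1 → b; chars ib.
Extended square: 0.05481/0.00833333 → 6, 0.01883/0.00416667 → 4; chars 64.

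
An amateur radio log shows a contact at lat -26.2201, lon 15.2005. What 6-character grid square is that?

JG73os

Offset from 180°W / 90°S: lon 195.2005°, lat 63.7799°.
Field (20°×10°, letters A–R): 195.2005/20 → 9 → J, 63.7799/10 → 6 → G; chars JG.
Square (2°×1°, digits 0–9): 15.2005/2 → 7, 3.7799/1 → 3; chars 73.
Subsquare (5′×2.5′, letters a–x): 1.2005/0.0833333 → 14 → o, 0.7799/0.0416667 → 18 → s; chars os.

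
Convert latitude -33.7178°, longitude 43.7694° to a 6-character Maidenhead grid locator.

LF16vg

Add 180° to longitude and 90° to latitude: 223.7694, 56.2822.
Field: 223.7694/20 → 11 → L, 56.2822/10 → 5 → F; chars LF.
Square: 3.7694/2 → 1, 6.2822/1 → 6; chars 16.
Subsquare: 1.7694/0.0833333 → 21 → v, 0.2822/0.0416667 → 6 → g; chars vg.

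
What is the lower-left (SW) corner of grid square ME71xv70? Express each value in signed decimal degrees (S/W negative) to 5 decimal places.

-48.12500, 75.97500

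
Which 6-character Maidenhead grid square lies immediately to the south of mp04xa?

MP03xx

Latitude subsquare a = 0; −1 → -1, wraps to 23 = x, carry into square.
Latitude square 4; −1 → 3.
The longitude characters are unchanged.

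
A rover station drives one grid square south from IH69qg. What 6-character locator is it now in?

IH69qf

Latitude subsquare g = 6; −1 → 5 = f.
The longitude characters are unchanged.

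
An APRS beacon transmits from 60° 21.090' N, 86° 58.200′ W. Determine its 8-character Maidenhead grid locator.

Offset from 180°W / 90°S: lon 93.03000°, lat 150.35150°.
Field: lon ⌊93.03000/20⌋ = 4 → E; lat ⌊150.35150/10⌋ = 15 → P.
Square: lon ⌊13.03000/2⌋ = 6; lat ⌊0.35150/1⌋ = 0.
Subsquare: lon ⌊1.03000/0.0833333⌋ = 12 → m; lat ⌊0.35150/0.0416667⌋ = 8 → i.
Extended square: lon ⌊0.03000/0.00833333⌋ = 3; lat ⌊0.01817/0.00416667⌋ = 4.

EP60mi34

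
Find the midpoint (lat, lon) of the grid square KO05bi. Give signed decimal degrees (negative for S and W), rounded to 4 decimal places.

55.3542, 20.1250

Field K=10, O=14: +10·20° lon, +14·10° lat → SW at lon 20°, lat 50°.
Square 0, 5: +0·2° lon, +5·1° lat → SW at lon 20°, lat 55°.
Subsquare b=1, i=8: +1·0.0833333° lon, +8·0.0416667° lat → SW at lon 20.0833°, lat 55.3333°.
Cell spans 0.0833333° lon × 0.0416667° lat. Centre is SW corner plus half of each.
latitude 55.3542, longitude 20.1250.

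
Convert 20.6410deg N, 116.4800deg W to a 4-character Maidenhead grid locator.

DL10

Shift to the Maidenhead origin (180°W, 90°S): lon 63.52, lat 110.64.
Field: 63.52/20 → 3 → D, 110.64/10 → 11 → L; chars DL.
Square: 3.52/2 → 1, 0.64/1 → 0; chars 10.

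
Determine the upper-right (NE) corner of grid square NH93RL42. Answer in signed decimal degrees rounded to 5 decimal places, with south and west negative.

-16.52917, 99.45833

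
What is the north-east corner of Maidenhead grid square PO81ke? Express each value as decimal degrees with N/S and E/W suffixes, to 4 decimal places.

51.2083° N, 136.9167° E

Field P=15, O=14: +15·20° lon, +14·10° lat → SW at lon 120°, lat 50°.
Square 8, 1: +8·2° lon, +1·1° lat → SW at lon 136°, lat 51°.
Subsquare k=10, e=4: +10·0.0833333° lon, +4·0.0416667° lat → SW at lon 136.833°, lat 51.1667°.
Cell spans 0.0833333° lon × 0.0416667° lat. NE corner is SW corner plus one full cell.
latitude 51.2083° N, longitude 136.9167° E.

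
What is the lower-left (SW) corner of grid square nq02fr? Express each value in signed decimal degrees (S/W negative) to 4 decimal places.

72.7083, 80.4167

Field N=13, Q=16: +13·20° lon, +16·10° lat → SW at lon 80°, lat 70°.
Square 0, 2: +0·2° lon, +2·1° lat → SW at lon 80°, lat 72°.
Subsquare f=5, r=17: +5·0.0833333° lon, +17·0.0416667° lat → SW at lon 80.4167°, lat 72.7083°.
latitude 72.7083, longitude 80.4167.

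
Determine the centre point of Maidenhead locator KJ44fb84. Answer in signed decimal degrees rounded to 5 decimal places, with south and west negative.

4.06042, 28.48750

Field K=10, J=9: +10·20° lon, +9·10° lat → SW at lon 20°, lat 0°.
Square 4, 4: +4·2° lon, +4·1° lat → SW at lon 28°, lat 4°.
Subsquare f=5, b=1: +5·0.0833333° lon, +1·0.0416667° lat → SW at lon 28.4167°, lat 4.04167°.
Extended square 8, 4: +8·0.00833333° lon, +4·0.00416667° lat → SW at lon 28.4833°, lat 4.05833°.
Cell spans 0.00833333° lon × 0.00416667° lat. Centre is SW corner plus half of each.
latitude 4.06042, longitude 28.48750.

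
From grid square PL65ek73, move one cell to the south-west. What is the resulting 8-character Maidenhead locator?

PL65ek62

Longitude extended square 7; −1 → 6.
Latitude extended square 3; −1 → 2.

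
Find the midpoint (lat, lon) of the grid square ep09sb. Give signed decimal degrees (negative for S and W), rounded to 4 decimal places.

Field E=4, P=15: +4·20° lon, +15·10° lat → SW at lon -100°, lat 60°.
Square 0, 9: +0·2° lon, +9·1° lat → SW at lon -100°, lat 69°.
Subsquare s=18, b=1: +18·0.0833333° lon, +1·0.0416667° lat → SW at lon -98.5°, lat 69.0417°.
Cell spans 0.0833333° lon × 0.0416667° lat. Centre is SW corner plus half of each.
latitude 69.0625, longitude -98.4583.

69.0625, -98.4583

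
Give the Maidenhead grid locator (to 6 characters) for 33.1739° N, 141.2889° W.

Shift to the Maidenhead origin (180°W, 90°S): lon 38.7111, lat 123.1739.
Field: lon ⌊38.7111/20⌋ = 1 → B; lat ⌊123.1739/10⌋ = 12 → M.
Square: lon ⌊18.7111/2⌋ = 9; lat ⌊3.1739/1⌋ = 3.
Subsquare: lon ⌊0.7111/0.0833333⌋ = 8 → i; lat ⌊0.1739/0.0416667⌋ = 4 → e.

BM93ie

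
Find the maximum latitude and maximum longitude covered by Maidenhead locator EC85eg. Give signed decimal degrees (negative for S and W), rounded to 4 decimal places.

-64.7083, -83.5833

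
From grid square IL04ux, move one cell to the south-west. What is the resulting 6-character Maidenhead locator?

IL04tw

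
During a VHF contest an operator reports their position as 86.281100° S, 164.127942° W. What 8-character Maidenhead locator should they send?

AA73wr42

Shift to the Maidenhead origin (180°W, 90°S): lon 15.87206, lat 3.71890.
Field: 15.87206/20 → 0 → A, 3.71890/10 → 0 → A; chars AA.
Square: 15.87206/2 → 7, 3.71890/1 → 3; chars 73.
Subsquare: 1.87206/0.0833333 → 22 → w, 0.71890/0.0416667 → 17 → r; chars wr.
Extended square: 0.03872/0.00833333 → 4, 0.01057/0.00416667 → 2; chars 42.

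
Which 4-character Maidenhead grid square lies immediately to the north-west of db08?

Longitude square 0; −1 → -1, wraps to 9, carry into field.
Longitude field D = 3; −1 → 2 = C.
Latitude square 8; +1 → 9.

CB99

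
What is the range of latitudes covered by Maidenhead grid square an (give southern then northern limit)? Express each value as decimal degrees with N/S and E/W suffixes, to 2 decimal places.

40.00° N, 50.00° N

Field A=0, N=13: +0·20° lon, +13·10° lat → SW at lon -180°, lat 40°.
Cell spans 20° lon × 10° lat.
south 40.00° N, north 50.00° N.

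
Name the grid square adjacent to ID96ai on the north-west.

ID86xj

Longitude subsquare a = 0; −1 → -1, wraps to 23 = x, carry into square.
Longitude square 9; −1 → 8.
Latitude subsquare i = 8; +1 → 9 = j.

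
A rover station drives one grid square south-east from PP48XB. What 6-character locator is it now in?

Longitude subsquare x = 23; +1 → 24, wraps to 0 = a, carry into square.
Longitude square 4; +1 → 5.
Latitude subsquare b = 1; −1 → 0 = a.

PP58aa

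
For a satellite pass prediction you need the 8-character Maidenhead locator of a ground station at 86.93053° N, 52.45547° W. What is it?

Shift to the Maidenhead origin (180°W, 90°S): lon 127.54453, lat 176.93053.
Field: lon ⌊127.54453/20⌋ = 6 → G; lat ⌊176.93053/10⌋ = 17 → R.
Square: lon ⌊7.54453/2⌋ = 3; lat ⌊6.93053/1⌋ = 6.
Subsquare: lon ⌊1.54453/0.0833333⌋ = 18 → s; lat ⌊0.93053/0.0416667⌋ = 22 → w.
Extended square: lon ⌊0.04453/0.00833333⌋ = 5; lat ⌊0.01386/0.00416667⌋ = 3.

GR36sw53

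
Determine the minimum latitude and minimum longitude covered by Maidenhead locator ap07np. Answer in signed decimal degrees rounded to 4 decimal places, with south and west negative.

Field A=0, P=15: +0·20° lon, +15·10° lat → SW at lon -180°, lat 60°.
Square 0, 7: +0·2° lon, +7·1° lat → SW at lon -180°, lat 67°.
Subsquare n=13, p=15: +13·0.0833333° lon, +15·0.0416667° lat → SW at lon -178.917°, lat 67.625°.
latitude 67.6250, longitude -178.9167.

67.6250, -178.9167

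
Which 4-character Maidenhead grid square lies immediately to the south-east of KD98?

Longitude square 9; +1 → 10, wraps to 0, carry into field.
Longitude field K = 10; +1 → 11 = L.
Latitude square 8; −1 → 7.

LD07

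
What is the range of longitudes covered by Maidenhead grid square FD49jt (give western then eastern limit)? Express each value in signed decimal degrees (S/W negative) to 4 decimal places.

-71.2500, -71.1667

Field F=5, D=3: +5·20° lon, +3·10° lat → SW at lon -80°, lat -60°.
Square 4, 9: +4·2° lon, +9·1° lat → SW at lon -72°, lat -51°.
Subsquare j=9, t=19: +9·0.0833333° lon, +19·0.0416667° lat → SW at lon -71.25°, lat -50.2083°.
Cell spans 0.0833333° lon × 0.0416667° lat.
west -71.2500, east -71.1667.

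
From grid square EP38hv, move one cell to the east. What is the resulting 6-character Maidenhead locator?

EP38iv

Longitude subsquare h = 7; +1 → 8 = i.
The latitude characters are unchanged.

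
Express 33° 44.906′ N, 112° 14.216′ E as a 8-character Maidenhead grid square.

OM63cr89

Offset from 180°W / 90°S: lon 292.23693°, lat 123.74843°.
Field: 292.23693/20 → 14 → O, 123.74843/10 → 12 → M; chars OM.
Square: 12.23693/2 → 6, 3.74843/1 → 3; chars 63.
Subsquare: 0.23693/0.0833333 → 2 → c, 0.74843/0.0416667 → 17 → r; chars cr.
Extended square: 0.07027/0.00833333 → 8, 0.04010/0.00416667 → 9; chars 89.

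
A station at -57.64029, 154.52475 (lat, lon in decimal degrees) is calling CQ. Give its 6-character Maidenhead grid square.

Shift to the Maidenhead origin (180°W, 90°S): lon 334.5248, lat 32.3597.
Field (20°×10°, letters A–R): 334.5248/20 → 16 → Q, 32.3597/10 → 3 → D; chars QD.
Square (2°×1°, digits 0–9): 14.5248/2 → 7, 2.3597/1 → 2; chars 72.
Subsquare (5′×2.5′, letters a–x): 0.5248/0.0833333 → 6 → g, 0.3597/0.0416667 → 8 → i; chars gi.

QD72gi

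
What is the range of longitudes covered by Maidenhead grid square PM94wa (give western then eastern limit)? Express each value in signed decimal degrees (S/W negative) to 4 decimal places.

139.8333, 139.9167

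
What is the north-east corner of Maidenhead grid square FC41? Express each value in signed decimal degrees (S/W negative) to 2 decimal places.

-68.00, -70.00

Field F=5, C=2: +5·20° lon, +2·10° lat → SW at lon -80°, lat -70°.
Square 4, 1: +4·2° lon, +1·1° lat → SW at lon -72°, lat -69°.
Cell spans 2° lon × 1° lat. NE corner is SW corner plus one full cell.
latitude -68.00, longitude -70.00.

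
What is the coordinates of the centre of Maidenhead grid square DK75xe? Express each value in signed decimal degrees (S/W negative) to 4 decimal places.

Field D=3, K=10: +3·20° lon, +10·10° lat → SW at lon -120°, lat 10°.
Square 7, 5: +7·2° lon, +5·1° lat → SW at lon -106°, lat 15°.
Subsquare x=23, e=4: +23·0.0833333° lon, +4·0.0416667° lat → SW at lon -104.083°, lat 15.1667°.
Cell spans 0.0833333° lon × 0.0416667° lat. Centre is SW corner plus half of each.
latitude 15.1875, longitude -104.0417.

15.1875, -104.0417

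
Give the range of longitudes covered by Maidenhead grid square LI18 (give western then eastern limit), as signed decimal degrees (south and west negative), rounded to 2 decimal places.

42.00, 44.00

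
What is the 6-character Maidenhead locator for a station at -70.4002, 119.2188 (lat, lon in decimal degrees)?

Shift to the Maidenhead origin (180°W, 90°S): lon 299.2188, lat 19.5998.
Field: 299.2188/20 → 14 → O, 19.5998/10 → 1 → B; chars OB.
Square: 19.2188/2 → 9, 9.5998/1 → 9; chars 99.
Subsquare: 1.2188/0.0833333 → 14 → o, 0.5998/0.0416667 → 14 → o; chars oo.

OB99oo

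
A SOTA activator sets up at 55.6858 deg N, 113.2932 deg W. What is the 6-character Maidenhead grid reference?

DO35iq

Offset from 180°W / 90°S: lon 66.7068°, lat 145.6858°.
Field (20°×10°, letters A–R): lon ⌊66.7068/20⌋ = 3 → D; lat ⌊145.6858/10⌋ = 14 → O.
Square (2°×1°, digits 0–9): lon ⌊6.7068/2⌋ = 3; lat ⌊5.6858/1⌋ = 5.
Subsquare (5′×2.5′, letters a–x): lon ⌊0.7068/0.0833333⌋ = 8 → i; lat ⌊0.6858/0.0416667⌋ = 16 → q.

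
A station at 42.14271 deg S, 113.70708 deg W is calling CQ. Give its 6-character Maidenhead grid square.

DE37du

Add 180° to longitude and 90° to latitude: 66.2929, 47.8573.
Field: lon ⌊66.2929/20⌋ = 3 → D; lat ⌊47.8573/10⌋ = 4 → E.
Square: lon ⌊6.2929/2⌋ = 3; lat ⌊7.8573/1⌋ = 7.
Subsquare: lon ⌊0.2929/0.0833333⌋ = 3 → d; lat ⌊0.8573/0.0416667⌋ = 20 → u.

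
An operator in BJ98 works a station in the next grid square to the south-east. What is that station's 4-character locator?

Longitude square 9; +1 → 10, wraps to 0, carry into field.
Longitude field B = 1; +1 → 2 = C.
Latitude square 8; −1 → 7.

CJ07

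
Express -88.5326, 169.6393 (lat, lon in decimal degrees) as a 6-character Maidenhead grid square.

Offset from 180°W / 90°S: lon 349.6393°, lat 1.4674°.
Field (20°×10°, letters A–R): 349.6393/20 → 17 → R, 1.4674/10 → 0 → A; chars RA.
Square (2°×1°, digits 0–9): 9.6393/2 → 4, 1.4674/1 → 1; chars 41.
Subsquare (5′×2.5′, letters a–x): 1.6393/0.0833333 → 19 → t, 0.4674/0.0416667 → 11 → l; chars tl.

RA41tl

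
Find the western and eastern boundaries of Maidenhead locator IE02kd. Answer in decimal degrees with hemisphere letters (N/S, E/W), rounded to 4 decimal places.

19.1667° W, 19.0833° W

Field I=8, E=4: +8·20° lon, +4·10° lat → SW at lon -20°, lat -50°.
Square 0, 2: +0·2° lon, +2·1° lat → SW at lon -20°, lat -48°.
Subsquare k=10, d=3: +10·0.0833333° lon, +3·0.0416667° lat → SW at lon -19.1667°, lat -47.875°.
Cell spans 0.0833333° lon × 0.0416667° lat.
west 19.1667° W, east 19.0833° W.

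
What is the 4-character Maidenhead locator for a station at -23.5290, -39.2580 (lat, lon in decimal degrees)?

Add 180° to longitude and 90° to latitude: 140.74, 66.47.
Field: lon ⌊140.74/20⌋ = 7 → H; lat ⌊66.47/10⌋ = 6 → G.
Square: lon ⌊0.74/2⌋ = 0; lat ⌊6.47/1⌋ = 6.

HG06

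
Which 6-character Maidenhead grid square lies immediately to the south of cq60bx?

Latitude subsquare x = 23; −1 → 22 = w.
The longitude characters are unchanged.

CQ60bw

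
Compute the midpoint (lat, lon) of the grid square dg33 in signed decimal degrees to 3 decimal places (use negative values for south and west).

Field D=3, G=6: +3·20° lon, +6·10° lat → SW at lon -120°, lat -30°.
Square 3, 3: +3·2° lon, +3·1° lat → SW at lon -114°, lat -27°.
Cell spans 2° lon × 1° lat. Centre is SW corner plus half of each.
latitude -26.500, longitude -113.000.

-26.500, -113.000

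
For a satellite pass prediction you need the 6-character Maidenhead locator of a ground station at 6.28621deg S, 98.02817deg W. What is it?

EI03xr

Shift to the Maidenhead origin (180°W, 90°S): lon 81.9718, lat 83.7138.
Field: lon ⌊81.9718/20⌋ = 4 → E; lat ⌊83.7138/10⌋ = 8 → I.
Square: lon ⌊1.9718/2⌋ = 0; lat ⌊3.7138/1⌋ = 3.
Subsquare: lon ⌊1.9718/0.0833333⌋ = 23 → x; lat ⌊0.7138/0.0416667⌋ = 17 → r.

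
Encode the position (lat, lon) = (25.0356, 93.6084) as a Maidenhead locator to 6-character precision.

NL65ta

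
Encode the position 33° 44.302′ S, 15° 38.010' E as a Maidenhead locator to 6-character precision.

JF76tg

Shift to the Maidenhead origin (180°W, 90°S): lon 195.6335, lat 56.2616.
Field: lon ⌊195.6335/20⌋ = 9 → J; lat ⌊56.2616/10⌋ = 5 → F.
Square: lon ⌊15.6335/2⌋ = 7; lat ⌊6.2616/1⌋ = 6.
Subsquare: lon ⌊1.6335/0.0833333⌋ = 19 → t; lat ⌊0.2616/0.0416667⌋ = 6 → g.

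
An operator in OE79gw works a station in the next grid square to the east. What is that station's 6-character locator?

OE79hw

Longitude subsquare g = 6; +1 → 7 = h.
The latitude characters are unchanged.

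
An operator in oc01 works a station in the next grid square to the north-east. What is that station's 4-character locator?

Longitude square 0; +1 → 1.
Latitude square 1; +1 → 2.

OC12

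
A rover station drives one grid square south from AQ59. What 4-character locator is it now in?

AQ58

Latitude square 9; −1 → 8.
The longitude characters are unchanged.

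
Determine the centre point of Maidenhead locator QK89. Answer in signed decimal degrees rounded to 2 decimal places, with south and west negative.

19.50, 157.00

Field Q=16, K=10: +16·20° lon, +10·10° lat → SW at lon 140°, lat 10°.
Square 8, 9: +8·2° lon, +9·1° lat → SW at lon 156°, lat 19°.
Cell spans 2° lon × 1° lat. Centre is SW corner plus half of each.
latitude 19.50, longitude 157.00.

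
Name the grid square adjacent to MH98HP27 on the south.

Latitude extended square 7; −1 → 6.
The longitude characters are unchanged.

MH98hp26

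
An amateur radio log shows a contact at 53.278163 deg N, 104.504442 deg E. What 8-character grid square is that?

Shift to the Maidenhead origin (180°W, 90°S): lon 284.50444, lat 143.27816.
Field: lon ⌊284.50444/20⌋ = 14 → O; lat ⌊143.27816/10⌋ = 14 → O.
Square: lon ⌊4.50444/2⌋ = 2; lat ⌊3.27816/1⌋ = 3.
Subsquare: lon ⌊0.50444/0.0833333⌋ = 6 → g; lat ⌊0.27816/0.0416667⌋ = 6 → g.
Extended square: lon ⌊0.00444/0.00833333⌋ = 0; lat ⌊0.02816/0.00416667⌋ = 6.

OO23gg06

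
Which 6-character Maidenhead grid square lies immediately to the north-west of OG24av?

OG14xw

Longitude subsquare a = 0; −1 → -1, wraps to 23 = x, carry into square.
Longitude square 2; −1 → 1.
Latitude subsquare v = 21; +1 → 22 = w.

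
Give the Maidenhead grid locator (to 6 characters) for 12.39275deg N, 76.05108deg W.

Add 180° to longitude and 90° to latitude: 103.9489, 102.3928.
Field (20°×10°, letters A–R): lon ⌊103.9489/20⌋ = 5 → F; lat ⌊102.3928/10⌋ = 10 → K.
Square (2°×1°, digits 0–9): lon ⌊3.9489/2⌋ = 1; lat ⌊2.3928/1⌋ = 2.
Subsquare (5′×2.5′, letters a–x): lon ⌊1.9489/0.0833333⌋ = 23 → x; lat ⌊0.3928/0.0416667⌋ = 9 → j.

FK12xj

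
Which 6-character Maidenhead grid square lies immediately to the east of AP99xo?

BP09ao

Longitude subsquare x = 23; +1 → 24, wraps to 0 = a, carry into square.
Longitude square 9; +1 → 10, wraps to 0, carry into field.
Longitude field A = 0; +1 → 1 = B.
The latitude characters are unchanged.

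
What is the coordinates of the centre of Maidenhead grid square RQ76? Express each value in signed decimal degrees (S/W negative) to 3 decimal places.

Field R=17, Q=16: +17·20° lon, +16·10° lat → SW at lon 160°, lat 70°.
Square 7, 6: +7·2° lon, +6·1° lat → SW at lon 174°, lat 76°.
Cell spans 2° lon × 1° lat. Centre is SW corner plus half of each.
latitude 76.500, longitude 175.000.

76.500, 175.000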